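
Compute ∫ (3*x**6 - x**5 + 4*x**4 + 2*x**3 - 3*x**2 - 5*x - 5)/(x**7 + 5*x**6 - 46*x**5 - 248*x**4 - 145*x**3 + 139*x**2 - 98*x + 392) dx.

346243*log(x - 7)/415800 + log(x - 1)/288 + 53*log(x + 2)/270 - 945*log(x + 4)/374 + 25237*log(x + 7)/5600 - 21*log(x**2 + 1)/3400 - atan(x)/1700 + C

Factor the denominator: (x - 7)*(x - 1)*(x + 2)*(x + 4)*(x + 7)*(x**2 + 1).
Partial-fraction decomposition: -(21*x + 1)/(1700*(x**2 + 1)) + 25237/(5600*(x + 7)) - 945/(374*(x + 4)) + 53/(270*(x + 2)) + 1/(288*(x - 1)) + 346243/(415800*(x - 7)).
Integrate each term; A/(x−a) gives A·log|x−a|; the (Bx+D)/(x²+p²) term gives a log and an atan.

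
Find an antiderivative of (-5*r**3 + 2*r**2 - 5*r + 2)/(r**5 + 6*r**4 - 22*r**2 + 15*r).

Factor the denominator: r*(r - 1)**2*(r + 3)*(r + 5).
Partial-fraction decomposition: 39/(20*(r + 5)) - 85/(48*(r + 3)) - 5/(16*(r - 1)) - 1/(4*(r - 1)**2) + 2/(15*r).
Integrate each term; A/(r−a) gives A·log|r−a|; A/(r−a)² gives −A/(r−a).

2*log(r)/15 - 5*log(r - 1)/16 - 85*log(r + 3)/48 + 39*log(r + 5)/20 + 1/(4*r - 4) + C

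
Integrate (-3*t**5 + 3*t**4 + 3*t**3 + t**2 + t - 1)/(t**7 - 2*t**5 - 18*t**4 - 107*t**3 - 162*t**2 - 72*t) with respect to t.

log(t)/72 - 2093*log(t - 4)/15000 - 91*log(t + 1)/250 + 121*log(t + 2)/156 - 41827*log(t**2 + 9)/292500 - 21037*atan(t/3)/48750 - 1/(25*t + 25) + C

Factor the denominator: t*(t - 4)*(t + 1)**2*(t + 2)*(t**2 + 9).
Partial-fraction decomposition: -(41827*t + 189333)/(146250*(t**2 + 9)) + 121/(156*(t + 2)) - 91/(250*(t + 1)) + 1/(25*(t + 1)**2) - 2093/(15000*(t - 4)) + 1/(72*t).
Integrate each term; A/(t−a) gives A·log|t−a|; the (Bt+D)/(t²+p²) term gives a log and an atan.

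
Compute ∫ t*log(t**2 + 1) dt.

Let u = t**2 + 1, so du = (2*t) dt.
The integral becomes (1/2)·∫ log(u) du; integrate by parts with u′=log(u), dv′=du.

t**2*log(t**2 + 1)/2 - t**2/2 + log(t**2 + 1)/2 + C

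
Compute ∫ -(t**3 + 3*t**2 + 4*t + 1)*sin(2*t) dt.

t**3*cos(2*t)/2 - 3*t**2*sin(2*t)/4 + 3*t**2*cos(2*t)/2 - 3*t*sin(2*t)/2 + 5*t*cos(2*t)/4 - 5*sin(2*t)/8 - cos(2*t)/4 + C

Use integration by parts with u = t**3 + 3*t**2 + 4*t + 1, dv = -sin(2*t) dt, so v = cos(2*t)/2.
Apply parts 3 times (tabular method): alternate signs, differentiate u down to 0, integrate dv up.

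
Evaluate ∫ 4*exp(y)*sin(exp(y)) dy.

Let u = exp(y), so du = (exp(y)) dy.
Rewriting, the integral becomes 4·∫ sin(u) du = 4·-cos(u).
Substituting back, u = exp(y).

-4*cos(exp(y)) + C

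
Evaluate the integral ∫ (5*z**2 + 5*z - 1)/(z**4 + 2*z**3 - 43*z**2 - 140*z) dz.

Factor the denominator: z*(z - 7)*(z + 4)*(z + 5).
Partial-fraction decomposition: -33/(20*(z + 5)) + 59/(44*(z + 4)) + 93/(308*(z - 7)) + 1/(140*z).
Integrate each term: A/(z−a) contributes A·log|z−a|.

log(z)/140 + 93*log(z - 7)/308 + 59*log(z + 4)/44 - 33*log(z + 5)/20 + C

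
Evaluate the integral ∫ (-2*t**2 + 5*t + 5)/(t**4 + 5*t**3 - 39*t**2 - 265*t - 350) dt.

Factor the denominator: (t - 7)*(t + 2)*(t + 5)**2.
Partial-fraction decomposition: -25/(216*(t + 5)) - 35/(18*(t + 5)**2) + 13/(81*(t + 2)) - 29/(648*(t - 7)).
Integrate each term; A/(t−a) gives A·log|t−a|; A/(t−a)² gives −A/(t−a).

-29*log(t - 7)/648 + 13*log(t + 2)/81 - 25*log(t + 5)/216 + 35/(18*t + 90) + C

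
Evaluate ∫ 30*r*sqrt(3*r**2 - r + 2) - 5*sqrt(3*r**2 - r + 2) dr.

Let u = 3*r**2 - r + 2, so du = (6*r - 1) dr.
Rewriting, the integral becomes 5·∫ √u du = 5·(2/3)u^(3/2).
Substituting back, u = 3*r**2 - r + 2.

10*(3*r**2 - r + 2)**(3/2)/3 + C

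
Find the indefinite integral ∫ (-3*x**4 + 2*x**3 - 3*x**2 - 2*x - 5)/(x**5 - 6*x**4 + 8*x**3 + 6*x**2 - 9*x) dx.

Factor the denominator: x*(x - 3)**2*(x - 1)*(x + 1).
Partial-fraction decomposition: -11/(32*(x + 1)) - 11/(8*(x - 1)) - 529/(288*(x - 3)) - 227/(24*(x - 3)**2) + 5/(9*x).
Integrate each term; A/(x−a) gives A·log|x−a|; A/(x−a)² gives −A/(x−a).

5*log(x)/9 - 529*log(x - 3)/288 - 11*log(x - 1)/8 - 11*log(x + 1)/32 + 227/(24*x - 72) + C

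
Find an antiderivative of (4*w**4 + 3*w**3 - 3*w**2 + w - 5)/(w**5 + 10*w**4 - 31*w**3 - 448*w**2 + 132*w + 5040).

700*log(w - 5)/363 - 1167*log(w - 4)/1100 - 733563*log(w + 6)/12100 + 2104*log(w + 7)/33 - 4417/(110*w + 660) + C

Factor the denominator: (w - 5)*(w - 4)*(w + 6)**2*(w + 7).
Partial-fraction decomposition: 2104/(33*(w + 7)) - 733563/(12100*(w + 6)) + 4417/(110*(w + 6)**2) - 1167/(1100*(w - 4)) + 700/(363*(w - 5)).
Integrate each term; A/(w−a) gives A·log|w−a|; A/(w−a)² gives −A/(w−a).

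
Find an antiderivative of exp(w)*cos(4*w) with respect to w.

4*exp(w)*sin(4*w)/17 + exp(w)*cos(4*w)/17 + C

Let I denote the integral. Integrate by parts with u = cos(4*w), dv = exp(w) dw, so v = exp(w): I = exp(w)*cos(4*w) + 4·∫ exp(w)*sin(4*w) dw.
Apply parts again with u = sin(4*w), dv = exp(w) dw: ∫ exp(w)*sin(4*w) dw = exp(w)*sin(4*w) − 4·I. Substituting back brings back I: I = 4*exp(w)*sin(4*w) + exp(w)*cos(4*w) − 16·I.
Solving for I: (1 + 16)·I equals the remaining terms, so I = (1/17)·(4*exp(w)*sin(4*w) + exp(w)*cos(4*w)).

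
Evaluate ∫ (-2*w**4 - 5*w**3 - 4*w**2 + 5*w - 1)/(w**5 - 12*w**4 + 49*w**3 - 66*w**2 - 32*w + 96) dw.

7119*log(w - 4)/100 - 319*log(w - 3)/4 + 79*log(w - 2)/12 - 7*log(w + 1)/300 + 877/(10*w - 40) + C

Factor the denominator: (w - 4)**2*(w - 3)*(w - 2)*(w + 1).
Partial-fraction decomposition: -7/(300*(w + 1)) + 79/(12*(w - 2)) - 319/(4*(w - 3)) + 7119/(100*(w - 4)) - 877/(10*(w - 4)**2).
Integrate each term; A/(w−a) gives A·log|w−a|; A/(w−a)² gives −A/(w−a).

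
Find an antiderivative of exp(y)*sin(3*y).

exp(y)*sin(3*y)/10 - 3*exp(y)*cos(3*y)/10 + C

Let I denote the integral. Integrate by parts with u = sin(3*y), dv = exp(y) dy, so v = exp(y): I = exp(y)*sin(3*y) − 3·∫ exp(y)*cos(3*y) dy.
Apply parts again with u = cos(3*y), dv = exp(y) dy: ∫ exp(y)*cos(3*y) dy = exp(y)*cos(3*y) + 3·I. Substituting back brings back I: I = exp(y)*sin(3*y) - 3*exp(y)*cos(3*y) − 9·I.
Solving for I: (1 + 9)·I equals the remaining terms, so I = (1/10)·(exp(y)*sin(3*y) - 3*exp(y)*cos(3*y)).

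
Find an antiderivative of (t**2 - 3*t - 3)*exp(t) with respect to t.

(t**2 - 5*t + 2)*exp(t) + C

Use integration by parts with u = t**2 - 3*t - 3, dv = exp(t) dt, so v = exp(t).
Apply parts 2 times (tabular method): alternate signs, differentiate u down to 0, integrate dv up.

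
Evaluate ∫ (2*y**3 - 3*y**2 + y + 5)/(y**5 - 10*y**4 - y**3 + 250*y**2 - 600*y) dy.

Factor the denominator: y*(y - 6)*(y - 5)*(y - 4)*(y + 5).
Partial-fraction decomposition: -13/(198*(y + 5)) + 89/(72*(y - 4)) - 37/(10*(y - 5)) + 335/(132*(y - 6)) - 1/(120*y).
Integrate each term: A/(y−a) contributes A·log|y−a|.

-log(y)/120 + 335*log(y - 6)/132 - 37*log(y - 5)/10 + 89*log(y - 4)/72 - 13*log(y + 5)/198 + C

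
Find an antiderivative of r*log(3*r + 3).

Use integration by parts with u = log(3*r + 3), dv = r dr.
Then du = 3/(3*r + 3) dr and v = r**2/2.

r**2*log(3*r + 3)/2 - r**2/4 + r/2 - log(r + 1)/2 + C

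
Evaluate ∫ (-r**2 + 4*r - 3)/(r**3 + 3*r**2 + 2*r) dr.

-3*log(r)/2 + 8*log(r + 1) - 15*log(r + 2)/2 + C

Factor the denominator: r*(r + 1)*(r + 2).
Partial-fraction decomposition: -15/(2*(r + 2)) + 8/(r + 1) - 3/(2*r).
Integrate each term: A/(r−a) contributes A·log|r−a|.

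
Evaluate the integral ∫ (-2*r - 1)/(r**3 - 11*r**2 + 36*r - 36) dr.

Factor the denominator: (r - 6)*(r - 3)*(r - 2).
Partial-fraction decomposition: -5/(4*(r - 2)) + 7/(3*(r - 3)) - 13/(12*(r - 6)).
Integrate each term: A/(r−a) contributes A·log|r−a|.

-13*log(r - 6)/12 + 7*log(r - 3)/3 - 5*log(r - 2)/4 + C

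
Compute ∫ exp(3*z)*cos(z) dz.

Let I denote the integral. Integrate by parts with u = cos(z), dv = exp(3*z) dz, so v = exp(3*z)/3: I = exp(3*z)*cos(z)/3 + (1/3)·∫ exp(3*z)*sin(z) dz.
Apply parts again with u = sin(z), dv = exp(3*z) dz: ∫ exp(3*z)*sin(z) dz = exp(3*z)*sin(z)/3 − (1/3)·I. Substituting back brings back I: I = exp(3*z)*sin(z)/9 + exp(3*z)*cos(z)/3 − (1/9)·I.
Solving for I: (1 + 1/9)·I equals the remaining terms, so I = (9/10)·(exp(3*z)*sin(z)/9 + exp(3*z)*cos(z)/3).

exp(3*z)*sin(z)/10 + 3*exp(3*z)*cos(z)/10 + C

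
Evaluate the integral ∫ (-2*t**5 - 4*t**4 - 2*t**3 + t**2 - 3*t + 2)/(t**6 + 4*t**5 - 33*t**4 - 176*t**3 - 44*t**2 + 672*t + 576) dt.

Factor the denominator: (t - 6)*(t - 2)*(t + 1)*(t + 3)*(t + 4)**2.
Partial-fraction decomposition: 1241/(900*(t + 4)) + 197/(30*(t + 4)**2) - 118/(45*(t + 3)) + 1/(63*(t + 1)) + 1/(15*(t - 2)) - 5287/(6300*(t - 6)).
Integrate each term; A/(t−a) gives A·log|t−a|; A/(t−a)² gives −A/(t−a).

-5287*log(t - 6)/6300 + log(t - 2)/15 + log(t + 1)/63 - 118*log(t + 3)/45 + 1241*log(t + 4)/900 - 197/(30*t + 120) + C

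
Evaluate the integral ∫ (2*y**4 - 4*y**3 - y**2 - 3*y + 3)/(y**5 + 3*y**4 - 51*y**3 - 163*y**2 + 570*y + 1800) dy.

559*log(y - 6)/726 - 11*log(y - 4)/54 + 13*log(y + 3)/12 + 4579*log(y + 5)/13068 + 581/(66*y + 330) + C

Factor the denominator: (y - 6)*(y - 4)*(y + 3)*(y + 5)**2.
Partial-fraction decomposition: 4579/(13068*(y + 5)) - 581/(66*(y + 5)**2) + 13/(12*(y + 3)) - 11/(54*(y - 4)) + 559/(726*(y - 6)).
Integrate each term; A/(y−a) gives A·log|y−a|; A/(y−a)² gives −A/(y−a).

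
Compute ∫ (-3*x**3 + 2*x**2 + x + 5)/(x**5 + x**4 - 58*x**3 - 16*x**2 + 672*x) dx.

5*log(x)/672 - 113*log(x - 6)/312 + 151*log(x - 4)/704 - 15*log(x + 4)/64 + 375*log(x + 7)/1001 + C

Factor the denominator: x*(x - 6)*(x - 4)*(x + 4)*(x + 7).
Partial-fraction decomposition: 375/(1001*(x + 7)) - 15/(64*(x + 4)) + 151/(704*(x - 4)) - 113/(312*(x - 6)) + 5/(672*x).
Integrate each term: A/(x−a) contributes A·log|x−a|.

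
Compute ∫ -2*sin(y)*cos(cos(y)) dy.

Let u = cos(y), so du = (-sin(y)) dy.
Rewriting, the integral becomes 2·∫ cos(u) du = 2·sin(u).
Substituting back, u = cos(y).

2*sin(cos(y)) + C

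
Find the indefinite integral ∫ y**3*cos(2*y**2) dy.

y**2*sin(2*y**2)/4 + cos(2*y**2)/8 + C

Let u = y², du = 2y dy; rewrite as (1/2)∫ u^1·cos(2u) du.
Now integrate by parts 1 time.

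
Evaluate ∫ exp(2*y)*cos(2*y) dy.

Let I denote the integral. Integrate by parts with u = cos(2*y), dv = exp(2*y) dy, so v = exp(2*y)/2: I = exp(2*y)*cos(2*y)/2 + ∫ exp(2*y)*sin(2*y) dy.
Apply parts again with u = sin(2*y), dv = exp(2*y) dy: ∫ exp(2*y)*sin(2*y) dy = exp(2*y)*sin(2*y)/2 − I. Substituting back brings back I: I = exp(2*y)*sin(2*y)/2 + exp(2*y)*cos(2*y)/2 − I.
Solving for I: (1 + 1)·I equals the remaining terms, so I = (1/2)·(exp(2*y)*sin(2*y)/2 + exp(2*y)*cos(2*y)/2).

exp(2*y)*sin(2*y)/4 + exp(2*y)*cos(2*y)/4 + C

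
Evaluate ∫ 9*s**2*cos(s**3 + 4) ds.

3*sin(s**3 + 4) + C

Let u = s**3 + 4, so du = (3*s**2) ds.
Rewriting, the integral becomes 3·∫ cos(u) du = 3·sin(u).
Substituting back, u = s**3 + 4.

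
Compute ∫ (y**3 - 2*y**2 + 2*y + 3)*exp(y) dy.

(y**3 - 5*y**2 + 12*y - 9)*exp(y) + C

Use integration by parts with u = y**3 - 2*y**2 + 2*y + 3, dv = exp(y) dy, so v = exp(y).
Apply parts 3 times (tabular method): alternate signs, differentiate u down to 0, integrate dv up.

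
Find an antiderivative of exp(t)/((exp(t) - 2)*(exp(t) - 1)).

log(exp(t) - 2) - log(exp(t) - 1) + C

Let u = e^t, du = e^t dt.
The integral becomes ∫ du/((u-1)(u-2)); decompose into partial fractions.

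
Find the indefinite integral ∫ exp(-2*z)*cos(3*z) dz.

Let I denote the integral. Integrate by parts with u = cos(3*z), dv = exp(-2*z) dz, so v = -exp(-2*z)/2: I = -exp(-2*z)*cos(3*z)/2 − (3/2)·∫ exp(-2*z)*sin(3*z) dz.
Apply parts again with u = sin(3*z), dv = exp(-2*z) dz: ∫ exp(-2*z)*sin(3*z) dz = -exp(-2*z)*sin(3*z)/2 + (3/2)·I. Substituting back brings back I: I = 3*exp(-2*z)*sin(3*z)/4 - exp(-2*z)*cos(3*z)/2 − (9/4)·I.
Solving for I: (1 + 9/4)·I equals the remaining terms, so I = (4/13)·(3*exp(-2*z)*sin(3*z)/4 - exp(-2*z)*cos(3*z)/2).

3*exp(-2*z)*sin(3*z)/13 - 2*exp(-2*z)*cos(3*z)/13 + C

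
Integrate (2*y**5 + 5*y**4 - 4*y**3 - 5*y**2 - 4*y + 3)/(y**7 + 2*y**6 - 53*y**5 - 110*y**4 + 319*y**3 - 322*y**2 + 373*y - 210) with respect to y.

Factor the denominator: (y - 7)*(y - 1)**2*(y + 5)*(y + 6)*(y**2 + 1).
Partial-fraction decomposition: -(1439*y + 98)/(48100*(y**2 + 1)) - 8361/(23569*(y + 6)) + 101/(416*(y + 5)) - 13/(882*(y - 1)) + 1/(168*(y - 1)**2) + 14659/(93600*(y - 7)).
Integrate each term; A/(y−a) gives A·log|y−a|; the (By+D)/(y²+p²) term gives a log and an atan.

14659*log(y - 7)/93600 - 13*log(y - 1)/882 + 101*log(y + 5)/416 - 8361*log(y + 6)/23569 - 1439*log(y**2 + 1)/96200 - 49*atan(y)/24050 - 1/(168*y - 168) + C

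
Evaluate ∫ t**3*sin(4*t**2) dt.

Let u = t², du = 2t dt; rewrite as (1/2)∫ u^1·sin(4u) du.
Now integrate by parts 1 time.

-t**2*cos(4*t**2)/8 + sin(4*t**2)/32 + C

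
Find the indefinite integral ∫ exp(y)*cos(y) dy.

exp(y)*sin(y)/2 + exp(y)*cos(y)/2 + C

Let I denote the integral. Integrate by parts with u = cos(y), dv = exp(y) dy, so v = exp(y): I = exp(y)*cos(y) + ∫ exp(y)*sin(y) dy.
Apply parts again with u = sin(y), dv = exp(y) dy: ∫ exp(y)*sin(y) dy = exp(y)*sin(y) − I. Substituting back brings back I: I = exp(y)*sin(y) + exp(y)*cos(y) − I.
Solving for I: (1 + 1)·I equals the remaining terms, so I = (1/2)·(exp(y)*sin(y) + exp(y)*cos(y)).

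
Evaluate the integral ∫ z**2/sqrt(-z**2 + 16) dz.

-z*sqrt(-z**2 + 16)/2 + 8*asin(z/4) + C

Substitute z = 4·sin(θ), so dz = 4·cos(θ) dθ and the radical becomes sqrt(-z**2 + 16) = 4·cos(θ) by the Pythagorean identity.
Integrate the resulting trig expression in θ, then back-substitute θ = asin(z/4), sin(θ) = z/4, cos(θ) = sqrt(-z**2 + 16)/4 (absorbing any constant into C).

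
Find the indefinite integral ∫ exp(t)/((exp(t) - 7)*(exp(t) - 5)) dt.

Let u = e^t, du = e^t dt.
The integral becomes ∫ du/((u-7)(u-5)); decompose into partial fractions.

log(exp(t) - 7)/2 - log(exp(t) - 5)/2 + C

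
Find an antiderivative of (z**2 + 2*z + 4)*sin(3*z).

-z**2*cos(3*z)/3 + 2*z*sin(3*z)/9 - 2*z*cos(3*z)/3 + 2*sin(3*z)/9 - 34*cos(3*z)/27 + C

Use integration by parts with u = z**2 + 2*z + 4, dv = sin(3*z) dz, so v = -cos(3*z)/3.
Apply parts 2 times (tabular method): alternate signs, differentiate u down to 0, integrate dv up.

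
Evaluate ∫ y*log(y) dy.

Use integration by parts with u = log(y), dv = y dy.
Then du = 1/y dy and v = y**2/2.

y**2*log(y)/2 - y**2/4 + C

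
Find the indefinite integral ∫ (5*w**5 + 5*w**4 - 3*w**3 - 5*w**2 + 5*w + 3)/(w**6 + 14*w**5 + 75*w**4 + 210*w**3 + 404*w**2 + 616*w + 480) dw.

-83*log(w + 2)/48 + 393*log(w + 3)/13 - 749*log(w + 4)/8 + 6136*log(w + 5)/87 - 2445*log(w**2 + 4)/12064 + 1139*atan(w/2)/6032 + C

Factor the denominator: (w + 2)*(w + 3)*(w + 4)*(w + 5)*(w**2 + 4).
Partial-fraction decomposition: -(2445*w - 2278)/(6032*(w**2 + 4)) + 6136/(87*(w + 5)) - 749/(8*(w + 4)) + 393/(13*(w + 3)) - 83/(48*(w + 2)).
Integrate each term; A/(w−a) gives A·log|w−a|; the (Bw+D)/(w²+p²) term gives a log and an atan.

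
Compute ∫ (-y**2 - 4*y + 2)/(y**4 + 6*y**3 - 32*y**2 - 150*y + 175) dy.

Factor the denominator: (y - 5)*(y - 1)*(y + 5)*(y + 7).
Partial-fraction decomposition: 19/(192*(y + 7)) - 1/(40*(y + 5)) + 1/(64*(y - 1)) - 43/(480*(y - 5)).
Integrate each term: A/(y−a) contributes A·log|y−a|.

-43*log(y - 5)/480 + log(y - 1)/64 - log(y + 5)/40 + 19*log(y + 7)/192 + C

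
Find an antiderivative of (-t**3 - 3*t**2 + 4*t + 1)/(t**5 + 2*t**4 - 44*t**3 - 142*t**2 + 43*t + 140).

-461*log(t - 7)/6336 - log(t - 1)/360 - 5*log(t + 1)/192 - log(t + 4)/165 + 31*log(t + 5)/288 + C

Factor the denominator: (t - 7)*(t - 1)*(t + 1)*(t + 4)*(t + 5).
Partial-fraction decomposition: 31/(288*(t + 5)) - 1/(165*(t + 4)) - 5/(192*(t + 1)) - 1/(360*(t - 1)) - 461/(6336*(t - 7)).
Integrate each term: A/(t−a) contributes A·log|t−a|.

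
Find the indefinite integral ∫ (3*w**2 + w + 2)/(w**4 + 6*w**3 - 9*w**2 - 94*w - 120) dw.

log(w - 4)/7 - 2*log(w + 2)/3 + 13*log(w + 3)/7 - 4*log(w + 5)/3 + C

Factor the denominator: (w - 4)*(w + 2)*(w + 3)*(w + 5).
Partial-fraction decomposition: -4/(3*(w + 5)) + 13/(7*(w + 3)) - 2/(3*(w + 2)) + 1/(7*(w - 4)).
Integrate each term: A/(w−a) contributes A·log|w−a|.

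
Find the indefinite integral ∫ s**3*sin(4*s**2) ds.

-s**2*cos(4*s**2)/8 + sin(4*s**2)/32 + C

Let u = s², du = 2s ds; rewrite as (1/2)∫ u^1·sin(4u) du.
Now integrate by parts 1 time.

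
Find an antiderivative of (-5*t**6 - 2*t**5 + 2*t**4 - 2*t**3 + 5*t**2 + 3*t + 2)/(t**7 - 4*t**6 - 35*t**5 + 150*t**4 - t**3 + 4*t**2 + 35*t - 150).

Factor the denominator: (t - 5)**2*(t - 1)*(t + 1)*(t + 6)*(t**2 + 1).
Partial-fraction decomposition: -(303*t + 254)/(25012*(t**2 + 1)) - 42908/(31339*(t + 6)) - 1/(144*(t + 1)) + 3/(448*(t - 1)) - 42620729/(11778624*(t - 5)) - 83233/(6864*(t - 5)**2).
Integrate each term; A/(t−a) gives A·log|t−a|; the (Bt+D)/(t²+p²) term gives a log and an atan.

-42620729*log(t - 5)/11778624 + 3*log(t - 1)/448 - log(t + 1)/144 - 42908*log(t + 6)/31339 - 303*log(t**2 + 1)/50024 - 127*atan(t)/12506 + 83233/(6864*t - 34320) + C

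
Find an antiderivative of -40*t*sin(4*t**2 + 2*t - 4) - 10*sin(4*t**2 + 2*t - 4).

Let u = 4*t**2 + 2*t - 4, so du = (8*t + 2) dt.
Rewriting, the integral becomes -5·∫ sin(u) du = -5·-cos(u).
Substituting back, u = 4*t**2 + 2*t - 4.

5*cos(4*t**2 + 2*t - 4) + C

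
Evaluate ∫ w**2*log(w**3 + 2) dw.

Let u = w**3 + 2, so du = (3*w**2) dw.
The integral becomes (1/3)·∫ log(u) du; integrate by parts with u′=log(u), dv′=du.

w**3*log(w**3 + 2)/3 - w**3/3 + 2*log(w**3 + 2)/3 + C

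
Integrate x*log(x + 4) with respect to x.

x**2*log(x + 4)/2 - x**2/4 + 2*x - 8*log(x + 4) + C

Use integration by parts with u = log(x + 4), dv = x dx.
Then du = 1/(x + 4) dx and v = x**2/2.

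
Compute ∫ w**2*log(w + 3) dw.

w**3*log(w + 3)/3 - w**3/9 + w**2/2 - 3*w + 9*log(w + 3) + C

Use integration by parts with u = log(w + 3), dv = w**2 dw.
Then du = 1/(w + 3) dw and v = w**3/3.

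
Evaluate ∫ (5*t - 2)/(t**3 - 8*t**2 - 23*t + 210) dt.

Factor the denominator: (t - 7)*(t - 6)*(t + 5).
Partial-fraction decomposition: -9/(44*(t + 5)) - 28/(11*(t - 6)) + 11/(4*(t - 7)).
Integrate each term: A/(t−a) contributes A·log|t−a|.

11*log(t - 7)/4 - 28*log(t - 6)/11 - 9*log(t + 5)/44 + C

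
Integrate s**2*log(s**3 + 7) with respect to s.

s**3*log(s**3 + 7)/3 - s**3/3 + 7*log(s**3 + 7)/3 + C

Let u = s**3 + 7, so du = (3*s**2) ds.
The integral becomes (1/3)·∫ log(u) du; integrate by parts with u′=log(u), dv′=du.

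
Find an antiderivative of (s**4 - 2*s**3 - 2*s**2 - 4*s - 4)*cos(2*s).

Use integration by parts with u = s**4 - 2*s**3 - 2*s**2 - 4*s - 4, dv = cos(2*s) ds, so v = sin(2*s)/2.
Apply parts 4 times (tabular method): alternate signs, differentiate u down to 0, integrate dv up.

s**4*sin(2*s)/2 - s**3*sin(2*s) + s**3*cos(2*s) - 5*s**2*sin(2*s)/2 - 3*s**2*cos(2*s)/2 - s*sin(2*s)/2 - 5*s*cos(2*s)/2 - 3*sin(2*s)/4 - cos(2*s)/4 + C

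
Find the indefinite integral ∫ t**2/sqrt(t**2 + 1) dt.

t*sqrt(t**2 + 1)/2 - log(t + sqrt(t**2 + 1))/2 + C

Substitute t = tan(θ), so dt = sec(θ)^2 dθ and the radical becomes sqrt(t**2 + 1) = sec(θ) by the Pythagorean identity.
Integrate the resulting trig expression in θ, then back-substitute tan(θ) = t, sec(θ) = sqrt(t**2 + 1) (absorbing any constant into C).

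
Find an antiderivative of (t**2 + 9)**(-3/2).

Substitute t = 3·tan(θ), so dt = 3·sec(θ)^2 dθ and the radical becomes sqrt(t**2 + 9) = 3·sec(θ) by the Pythagorean identity.
Integrate the resulting trig expression in θ, then back-substitute tan(θ) = t/3, sec(θ) = sqrt(t**2 + 9)/3 (absorbing any constant into C).

t/(9*sqrt(t**2 + 9)) + C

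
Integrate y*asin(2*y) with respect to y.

y**2*asin(2*y)/2 + y*sqrt(-4*y**2 + 1)/8 - asin(2*y)/16 + C

Use integration by parts with u = arcsin(2*y), dv = y dy.
Then du = 2/sqrt(-4*y**2 + 1) dy.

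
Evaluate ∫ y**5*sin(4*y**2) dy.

Let u = y², du = 2y dy; rewrite as (1/2)∫ u^2·sin(4u) du.
Now integrate by parts 2 times.

-y**4*cos(4*y**2)/8 + y**2*sin(4*y**2)/16 + cos(4*y**2)/64 + C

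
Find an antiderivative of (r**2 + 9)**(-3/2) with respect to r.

r/(9*sqrt(r**2 + 9)) + C

Substitute r = 3·tan(θ), so dr = 3·sec(θ)^2 dθ and the radical becomes sqrt(r**2 + 9) = 3·sec(θ) by the Pythagorean identity.
Integrate the resulting trig expression in θ, then back-substitute tan(θ) = r/3, sec(θ) = sqrt(r**2 + 9)/3 (absorbing any constant into C).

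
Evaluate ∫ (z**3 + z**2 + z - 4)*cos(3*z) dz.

z**3*sin(3*z)/3 + z**2*sin(3*z)/3 + z**2*cos(3*z)/3 + z*sin(3*z)/9 + 2*z*cos(3*z)/9 - 38*sin(3*z)/27 + cos(3*z)/27 + C

Use integration by parts with u = z**3 + z**2 + z - 4, dv = cos(3*z) dz, so v = sin(3*z)/3.
Apply parts 3 times (tabular method): alternate signs, differentiate u down to 0, integrate dv up.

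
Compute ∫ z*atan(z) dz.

Use integration by parts with u = arctan(z), dv = z dz.
Then du = 1/(z**2 + 1) dz.

z**2*atan(z)/2 - z/2 + atan(z)/2 + C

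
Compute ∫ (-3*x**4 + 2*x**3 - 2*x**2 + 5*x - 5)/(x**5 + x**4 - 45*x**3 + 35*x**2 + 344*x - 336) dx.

-23902*log(x - 4)/17787 - log(x - 1)/96 + 335*log(x + 3)/784 - 8027*log(x + 7)/3872 + 219/(77*x - 308) + C

Factor the denominator: (x - 4)**2*(x - 1)*(x + 3)*(x + 7).
Partial-fraction decomposition: -8027/(3872*(x + 7)) + 335/(784*(x + 3)) - 1/(96*(x - 1)) - 23902/(17787*(x - 4)) - 219/(77*(x - 4)**2).
Integrate each term; A/(x−a) gives A·log|x−a|; A/(x−a)² gives −A/(x−a).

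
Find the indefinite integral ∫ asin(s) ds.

Use integration by parts with u = arcsin(s), dv = ds.
Then du = 1/sqrt(-s**2 + 1) ds.

s*asin(s) + sqrt(-s**2 + 1) + C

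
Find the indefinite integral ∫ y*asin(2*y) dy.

Use integration by parts with u = arcsin(2*y), dv = y dy.
Then du = 2/sqrt(-4*y**2 + 1) dy.

y**2*asin(2*y)/2 + y*sqrt(-4*y**2 + 1)/8 - asin(2*y)/16 + C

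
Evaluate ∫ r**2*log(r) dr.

Use integration by parts with u = log(r), dv = r**2 dr.
Then du = 1/r dr and v = r**3/3.

r**3*log(r)/3 - r**3/9 + C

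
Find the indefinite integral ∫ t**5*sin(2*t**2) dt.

-t**4*cos(2*t**2)/4 + t**2*sin(2*t**2)/4 + cos(2*t**2)/8 + C

Let u = t², du = 2t dt; rewrite as (1/2)∫ u^2·sin(2u) du.
Now integrate by parts 2 times.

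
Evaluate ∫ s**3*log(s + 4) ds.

Use integration by parts with u = log(s + 4), dv = s**3 ds.
Then du = 1/(s + 4) ds and v = s**4/4.

s**4*log(s + 4)/4 - s**4/16 + s**3/3 - 2*s**2 + 16*s - 64*log(s + 4) + C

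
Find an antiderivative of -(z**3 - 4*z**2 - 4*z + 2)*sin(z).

z**3*cos(z) - 3*z**2*sin(z) - 4*z**2*cos(z) + 8*z*sin(z) - 10*z*cos(z) + 10*sin(z) + 10*cos(z) + C

Use integration by parts with u = z**3 - 4*z**2 - 4*z + 2, dv = -sin(z) dz, so v = cos(z).
Apply parts 3 times (tabular method): alternate signs, differentiate u down to 0, integrate dv up.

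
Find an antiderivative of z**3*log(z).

Use integration by parts with u = log(z), dv = z**3 dz.
Then du = 1/z dz and v = z**4/4.

z**4*log(z)/4 - z**4/16 + C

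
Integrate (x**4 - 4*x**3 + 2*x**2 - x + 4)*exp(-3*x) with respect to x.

(-27*x**4 + 72*x**3 + 18*x**2 + 39*x - 95)*exp(-3*x)/81 + C

Use integration by parts with u = x**4 - 4*x**3 + 2*x**2 - x + 4, dv = exp(-3*x) dx, so v = -exp(-3*x)/3.
Apply parts 4 times (tabular method): alternate signs, differentiate u down to 0, integrate dv up.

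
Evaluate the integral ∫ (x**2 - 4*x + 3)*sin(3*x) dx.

-x**2*cos(3*x)/3 + 2*x*sin(3*x)/9 + 4*x*cos(3*x)/3 - 4*sin(3*x)/9 - 25*cos(3*x)/27 + C

Use integration by parts with u = x**2 - 4*x + 3, dv = sin(3*x) dx, so v = -cos(3*x)/3.
Apply parts 2 times (tabular method): alternate signs, differentiate u down to 0, integrate dv up.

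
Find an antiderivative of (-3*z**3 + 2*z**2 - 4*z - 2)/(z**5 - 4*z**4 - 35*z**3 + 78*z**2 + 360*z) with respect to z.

Factor the denominator: z*(z - 6)*(z - 5)*(z + 3)*(z + 4).
Partial-fraction decomposition: 119/(180*(z + 4)) - 109/(216*(z + 3)) + 347/(360*(z - 5)) - 301/(270*(z - 6)) - 1/(180*z).
Integrate each term: A/(z−a) contributes A·log|z−a|.

-log(z)/180 - 301*log(z - 6)/270 + 347*log(z - 5)/360 - 109*log(z + 3)/216 + 119*log(z + 4)/180 + C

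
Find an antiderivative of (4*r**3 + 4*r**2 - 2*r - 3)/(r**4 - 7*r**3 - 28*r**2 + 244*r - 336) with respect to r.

517*log(r - 7)/65 - 103*log(r - 4)/20 + 41*log(r - 2)/80 + 711*log(r + 6)/1040 + C

Factor the denominator: (r - 7)*(r - 4)*(r - 2)*(r + 6).
Partial-fraction decomposition: 711/(1040*(r + 6)) + 41/(80*(r - 2)) - 103/(20*(r - 4)) + 517/(65*(r - 7)).
Integrate each term: A/(r−a) contributes A·log|r−a|.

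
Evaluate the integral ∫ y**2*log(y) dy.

Use integration by parts with u = log(y), dv = y**2 dy.
Then du = 1/y dy and v = y**3/3.

y**3*log(y)/3 - y**3/9 + C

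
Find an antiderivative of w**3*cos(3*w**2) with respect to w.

w**2*sin(3*w**2)/6 + cos(3*w**2)/18 + C

Let u = w², du = 2w dw; rewrite as (1/2)∫ u^1·cos(3u) du.
Now integrate by parts 1 time.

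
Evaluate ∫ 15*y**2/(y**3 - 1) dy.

5*log(y**3 - 1) + C

Let u = y**3 - 1, so du = (3*y**2) dy.
Rewriting, the integral becomes 5·∫ 1/u du = 5·log(u).
Substituting back, u = y**3 - 1.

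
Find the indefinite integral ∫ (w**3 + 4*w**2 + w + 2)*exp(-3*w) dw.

Use integration by parts with u = w**3 + 4*w**2 + w + 2, dv = exp(-3*w) dw, so v = -exp(-3*w)/3.
Apply parts 3 times (tabular method): alternate signs, differentiate u down to 0, integrate dv up.

(-9*w**3 - 45*w**2 - 39*w - 31)*exp(-3*w)/27 + C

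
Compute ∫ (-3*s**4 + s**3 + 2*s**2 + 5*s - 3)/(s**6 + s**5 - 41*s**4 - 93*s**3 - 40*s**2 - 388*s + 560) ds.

-3365*log(s - 7)/20988 - log(s - 1)/450 - 823*log(s + 4)/1100 + 989*log(s + 5)/1044 - 5623*log(s**2 + 4)/307400 - 5057*atan(s/2)/76850 + C

Factor the denominator: (s - 7)*(s - 1)*(s + 4)*(s + 5)*(s**2 + 4).
Partial-fraction decomposition: -(5623*s + 20228)/(153700*(s**2 + 4)) + 989/(1044*(s + 5)) - 823/(1100*(s + 4)) - 1/(450*(s - 1)) - 3365/(20988*(s - 7)).
Integrate each term; A/(s−a) gives A·log|s−a|; the (Bs+D)/(s²+p²) term gives a log and an atan.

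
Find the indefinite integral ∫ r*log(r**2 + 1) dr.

Let u = r**2 + 1, so du = (2*r) dr.
The integral becomes (1/2)·∫ log(u) du; integrate by parts with u′=log(u), dv′=du.

r**2*log(r**2 + 1)/2 - r**2/2 + log(r**2 + 1)/2 + C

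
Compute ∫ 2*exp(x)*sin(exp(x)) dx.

Let u = exp(x), so du = (exp(x)) dx.
Rewriting, the integral becomes 2·∫ sin(u) du = 2·-cos(u).
Substituting back, u = exp(x).

-2*cos(exp(x)) + C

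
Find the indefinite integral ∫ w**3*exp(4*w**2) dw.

Let u = w², du = 2w dw; rewrite as (1/2)∫ u^1·exp(4u) du.
Now integrate by parts 1 time.

(4*w**2 - 1)*exp(4*w**2)/32 + C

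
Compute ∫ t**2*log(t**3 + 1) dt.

t**3*log(t**3 + 1)/3 - t**3/3 + log(t**3 + 1)/3 + C

Let u = t**3 + 1, so du = (3*t**2) dt.
The integral becomes (1/3)·∫ log(u) du; integrate by parts with u′=log(u), dv′=du.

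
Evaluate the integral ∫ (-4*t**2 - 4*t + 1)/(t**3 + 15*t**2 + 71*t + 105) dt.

Factor the denominator: (t + 3)*(t + 5)*(t + 7).
Partial-fraction decomposition: -167/(8*(t + 7)) + 79/(4*(t + 5)) - 23/(8*(t + 3)).
Integrate each term: A/(t−a) contributes A·log|t−a|.

-23*log(t + 3)/8 + 79*log(t + 5)/4 - 167*log(t + 7)/8 + C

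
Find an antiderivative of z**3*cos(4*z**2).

Let u = z², du = 2z dz; rewrite as (1/2)∫ u^1·cos(4u) du.
Now integrate by parts 1 time.

z**2*sin(4*z**2)/8 + cos(4*z**2)/32 + C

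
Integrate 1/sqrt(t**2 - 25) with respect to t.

Substitute t = 5·sec(θ), so dt = 5·sec(θ)*tan(θ) dθ and the radical becomes sqrt(t**2 - 25) = 5·tan(θ) by the Pythagorean identity.
Integrate the resulting trig expression in θ, then back-substitute sec(θ) = t/5, tan(θ) = sqrt(t**2 - 25)/5 (absorbing any constant into C).

log(t + sqrt(t**2 - 25)) + C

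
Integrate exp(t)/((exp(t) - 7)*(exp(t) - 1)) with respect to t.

Let u = e^t, du = e^t dt.
The integral becomes ∫ du/((u-1)(u-7)); decompose into partial fractions.

log(exp(t) - 7)/6 - log(exp(t) - 1)/6 + C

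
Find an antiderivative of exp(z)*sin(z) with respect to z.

exp(z)*sin(z)/2 - exp(z)*cos(z)/2 + C

Let I denote the integral. Integrate by parts with u = sin(z), dv = exp(z) dz, so v = exp(z): I = exp(z)*sin(z) − ∫ exp(z)*cos(z) dz.
Apply parts again with u = cos(z), dv = exp(z) dz: ∫ exp(z)*cos(z) dz = exp(z)*cos(z) + I. Substituting back brings back I: I = exp(z)*sin(z) - exp(z)*cos(z) − I.
Solving for I: (1 + 1)·I equals the remaining terms, so I = (1/2)·(exp(z)*sin(z) - exp(z)*cos(z)).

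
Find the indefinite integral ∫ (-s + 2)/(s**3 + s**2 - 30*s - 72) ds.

-2*log(s - 6)/45 - 5*log(s + 3)/9 + 3*log(s + 4)/5 + C

Factor the denominator: (s - 6)*(s + 3)*(s + 4).
Partial-fraction decomposition: 3/(5*(s + 4)) - 5/(9*(s + 3)) - 2/(45*(s - 6)).
Integrate each term: A/(s−a) contributes A·log|s−a|.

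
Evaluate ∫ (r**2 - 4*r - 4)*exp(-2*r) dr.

Use integration by parts with u = r**2 - 4*r - 4, dv = exp(-2*r) dr, so v = -exp(-2*r)/2.
Apply parts 2 times (tabular method): alternate signs, differentiate u down to 0, integrate dv up.

(-2*r**2 + 6*r + 11)*exp(-2*r)/4 + C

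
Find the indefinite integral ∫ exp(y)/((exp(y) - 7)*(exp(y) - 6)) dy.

log(exp(y) - 7) - log(exp(y) - 6) + C

Let u = e^y, du = e^y dy.
The integral becomes ∫ du/((u-6)(u-7)); decompose into partial fractions.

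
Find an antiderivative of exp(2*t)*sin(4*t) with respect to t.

exp(2*t)*sin(4*t)/10 - exp(2*t)*cos(4*t)/5 + C

Let I denote the integral. Integrate by parts with u = sin(4*t), dv = exp(2*t) dt, so v = exp(2*t)/2: I = exp(2*t)*sin(4*t)/2 − 2·∫ exp(2*t)*cos(4*t) dt.
Apply parts again with u = cos(4*t), dv = exp(2*t) dt: ∫ exp(2*t)*cos(4*t) dt = exp(2*t)*cos(4*t)/2 + 2·I. Substituting back brings back I: I = exp(2*t)*sin(4*t)/2 - exp(2*t)*cos(4*t) − 4·I.
Solving for I: (1 + 4)·I equals the remaining terms, so I = (1/5)·(exp(2*t)*sin(4*t)/2 - exp(2*t)*cos(4*t)).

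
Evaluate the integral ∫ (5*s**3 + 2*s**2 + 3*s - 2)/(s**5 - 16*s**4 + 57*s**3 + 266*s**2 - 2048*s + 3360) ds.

Factor the denominator: (s - 7)*(s - 6)*(s - 4)**2*(s + 5).
Partial-fraction decomposition: -148/(2673*(s + 5)) + 2342/(243*(s - 4)) + 181/(27*(s - 4)**2) - 292/(11*(s - 6)) + 458/(27*(s - 7)).
Integrate each term; A/(s−a) gives A·log|s−a|; A/(s−a)² gives −A/(s−a).

458*log(s - 7)/27 - 292*log(s - 6)/11 + 2342*log(s - 4)/243 - 148*log(s + 5)/2673 - 181/(27*s - 108) + C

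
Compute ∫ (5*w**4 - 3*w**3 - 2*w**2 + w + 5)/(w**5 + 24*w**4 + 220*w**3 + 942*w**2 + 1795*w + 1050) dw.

Factor the denominator: (w + 1)*(w + 5)**2*(w + 6)*(w + 7).
Partial-fraction decomposition: 6467/(12*(w + 7)) - 1411/(w + 6) + 14033/(16*(w + 5)) - 1725/(4*(w + 5)**2) + 1/(48*(w + 1)).
Integrate each term; A/(w−a) gives A·log|w−a|; A/(w−a)² gives −A/(w−a).

log(w + 1)/48 + 14033*log(w + 5)/16 - 1411*log(w + 6) + 6467*log(w + 7)/12 + 1725/(4*w + 20) + C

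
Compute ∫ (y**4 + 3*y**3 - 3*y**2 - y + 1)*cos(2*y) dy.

Use integration by parts with u = y**4 + 3*y**3 - 3*y**2 - y + 1, dv = cos(2*y) dy, so v = sin(2*y)/2.
Apply parts 4 times (tabular method): alternate signs, differentiate u down to 0, integrate dv up.

y**4*sin(2*y)/2 + 3*y**3*sin(2*y)/2 + y**3*cos(2*y) - 3*y**2*sin(2*y) + 9*y**2*cos(2*y)/4 - 11*y*sin(2*y)/4 - 3*y*cos(2*y) + 2*sin(2*y) - 11*cos(2*y)/8 + C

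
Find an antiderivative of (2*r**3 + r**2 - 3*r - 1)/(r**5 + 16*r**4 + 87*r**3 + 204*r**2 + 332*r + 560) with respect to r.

Factor the denominator: (r + 4)*(r + 5)*(r + 7)*(r**2 + 4).
Partial-fraction decomposition: -(441*r + 3856)/(30740*(r**2 + 4)) - 617/(318*(r + 7)) + 211/(58*(r + 5)) - 101/(60*(r + 4)).
Integrate each term; A/(r−a) gives A·log|r−a|; the (Br+D)/(r²+p²) term gives a log and an atan.

-101*log(r + 4)/60 + 211*log(r + 5)/58 - 617*log(r + 7)/318 - 441*log(r**2 + 4)/61480 - 482*atan(r/2)/7685 + C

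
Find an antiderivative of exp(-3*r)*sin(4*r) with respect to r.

-3*exp(-3*r)*sin(4*r)/25 - 4*exp(-3*r)*cos(4*r)/25 + C

Let I denote the integral. Integrate by parts with u = sin(4*r), dv = exp(-3*r) dr, so v = -exp(-3*r)/3: I = -exp(-3*r)*sin(4*r)/3 + (4/3)·∫ exp(-3*r)*cos(4*r) dr.
Apply parts again with u = cos(4*r), dv = exp(-3*r) dr: ∫ exp(-3*r)*cos(4*r) dr = -exp(-3*r)*cos(4*r)/3 − (4/3)·I. Substituting back brings back I: I = -exp(-3*r)*sin(4*r)/3 - 4*exp(-3*r)*cos(4*r)/9 − (16/9)·I.
Solving for I: (1 + 16/9)·I equals the remaining terms, so I = (9/25)·(-exp(-3*r)*sin(4*r)/3 - 4*exp(-3*r)*cos(4*r)/9).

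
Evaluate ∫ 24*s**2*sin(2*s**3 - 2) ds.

Let u = 2*s**3 - 2, so du = (6*s**2) ds.
Rewriting, the integral becomes 4·∫ sin(u) du = 4·-cos(u).
Substituting back, u = 2*s**3 - 2.

-4*cos(2*s**3 - 2) + C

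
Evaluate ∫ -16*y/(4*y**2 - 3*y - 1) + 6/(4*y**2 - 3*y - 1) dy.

Let u = 4*y**2 - 3*y - 1, so du = (8*y - 3) dy.
Rewriting, the integral becomes -2·∫ 1/u du = -2·log(u).
Substituting back, u = 4*y**2 - 3*y - 1.

-2*log(4*y**2 - 3*y - 1) + C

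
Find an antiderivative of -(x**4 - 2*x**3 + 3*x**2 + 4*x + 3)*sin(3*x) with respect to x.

Use integration by parts with u = x**4 - 2*x**3 + 3*x**2 + 4*x + 3, dv = -sin(3*x) dx, so v = cos(3*x)/3.
Apply parts 4 times (tabular method): alternate signs, differentiate u down to 0, integrate dv up.

x**4*cos(3*x)/3 - 4*x**3*sin(3*x)/9 - 2*x**3*cos(3*x)/3 + 2*x**2*sin(3*x)/3 + 5*x**2*cos(3*x)/9 - 10*x*sin(3*x)/27 + 16*x*cos(3*x)/9 - 16*sin(3*x)/27 + 71*cos(3*x)/81 + C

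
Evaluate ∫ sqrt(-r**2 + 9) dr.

Substitute r = 3·sin(θ), so dr = 3·cos(θ) dθ and the radical becomes sqrt(-r**2 + 9) = 3·cos(θ) by the Pythagorean identity.
Integrate the resulting trig expression in θ, then back-substitute θ = asin(r/3), sin(θ) = r/3, cos(θ) = sqrt(-r**2 + 9)/3 (absorbing any constant into C).

r*sqrt(-r**2 + 9)/2 + 9*asin(r/3)/2 + C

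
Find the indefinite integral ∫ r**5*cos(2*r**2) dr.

r**4*sin(2*r**2)/4 + r**2*cos(2*r**2)/4 - sin(2*r**2)/8 + C

Let u = r², du = 2r dr; rewrite as (1/2)∫ u^2·cos(2u) du.
Now integrate by parts 2 times.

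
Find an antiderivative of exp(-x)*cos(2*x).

Let I denote the integral. Integrate by parts with u = cos(2*x), dv = exp(-x) dx, so v = -exp(-x): I = -exp(-x)*cos(2*x) − 2·∫ exp(-x)*sin(2*x) dx.
Apply parts again with u = sin(2*x), dv = exp(-x) dx: ∫ exp(-x)*sin(2*x) dx = -exp(-x)*sin(2*x) + 2·I. Substituting back brings back I: I = 2*exp(-x)*sin(2*x) - exp(-x)*cos(2*x) − 4·I.
Solving for I: (1 + 4)·I equals the remaining terms, so I = (1/5)·(2*exp(-x)*sin(2*x) - exp(-x)*cos(2*x)).

2*exp(-x)*sin(2*x)/5 - exp(-x)*cos(2*x)/5 + C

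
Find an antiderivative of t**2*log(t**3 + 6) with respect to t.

t**3*log(t**3 + 6)/3 - t**3/3 + 2*log(t**3 + 6) + C

Let u = t**3 + 6, so du = (3*t**2) dt.
The integral becomes (1/3)·∫ log(u) du; integrate by parts with u′=log(u), dv′=du.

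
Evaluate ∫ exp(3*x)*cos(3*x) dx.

Let I denote the integral. Integrate by parts with u = cos(3*x), dv = exp(3*x) dx, so v = exp(3*x)/3: I = exp(3*x)*cos(3*x)/3 + ∫ exp(3*x)*sin(3*x) dx.
Apply parts again with u = sin(3*x), dv = exp(3*x) dx: ∫ exp(3*x)*sin(3*x) dx = exp(3*x)*sin(3*x)/3 − I. Substituting back brings back I: I = exp(3*x)*sin(3*x)/3 + exp(3*x)*cos(3*x)/3 − I.
Solving for I: (1 + 1)·I equals the remaining terms, so I = (1/2)·(exp(3*x)*sin(3*x)/3 + exp(3*x)*cos(3*x)/3).

exp(3*x)*sin(3*x)/6 + exp(3*x)*cos(3*x)/6 + C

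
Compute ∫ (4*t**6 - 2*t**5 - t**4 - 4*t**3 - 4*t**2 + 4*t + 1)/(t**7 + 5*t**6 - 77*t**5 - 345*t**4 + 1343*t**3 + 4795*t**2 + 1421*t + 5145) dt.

Factor the denominator: (t - 7)*(t - 5)*(t + 3)*(t + 7)**2*(t**2 + 1).
Partial-fraction decomposition: 3*(11*t + 3)/(32500*(t**2 + 1)) + 43116949/(17640000*(t + 7)) - 251479/(16800*(t + 7)**2) + 1691/(6400*(t + 3)) - 27523/(29952*(t - 5)) + 216521/(98000*(t - 7)).
Integrate each term; A/(t−a) gives A·log|t−a|; the (Bt+D)/(t²+p²) term gives a log and an atan.

216521*log(t - 7)/98000 - 27523*log(t - 5)/29952 + 1691*log(t + 3)/6400 + 43116949*log(t + 7)/17640000 + 33*log(t**2 + 1)/65000 + 9*atan(t)/32500 + 251479/(16800*t + 117600) + C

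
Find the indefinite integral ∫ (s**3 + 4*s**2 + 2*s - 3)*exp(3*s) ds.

Use integration by parts with u = s**3 + 4*s**2 + 2*s - 3, dv = exp(3*s) ds, so v = exp(3*s)/3.
Apply parts 3 times (tabular method): alternate signs, differentiate u down to 0, integrate dv up.

(s**3 + 3*s**2 - 3)*exp(3*s)/3 + C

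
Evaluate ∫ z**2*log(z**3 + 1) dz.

Let u = z**3 + 1, so du = (3*z**2) dz.
The integral becomes (1/3)·∫ log(u) du; integrate by parts with u′=log(u), dv′=du.

z**3*log(z**3 + 1)/3 - z**3/3 + log(z**3 + 1)/3 + C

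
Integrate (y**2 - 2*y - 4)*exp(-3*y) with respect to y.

Use integration by parts with u = y**2 - 2*y - 4, dv = exp(-3*y) dy, so v = -exp(-3*y)/3.
Apply parts 2 times (tabular method): alternate signs, differentiate u down to 0, integrate dv up.

(-9*y**2 + 12*y + 40)*exp(-3*y)/27 + C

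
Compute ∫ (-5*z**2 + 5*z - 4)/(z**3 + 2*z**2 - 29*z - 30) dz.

Factor the denominator: (z - 5)*(z + 1)*(z + 6).
Partial-fraction decomposition: -214/(55*(z + 6)) + 7/(15*(z + 1)) - 52/(33*(z - 5)).
Integrate each term: A/(z−a) contributes A·log|z−a|.

-52*log(z - 5)/33 + 7*log(z + 1)/15 - 214*log(z + 6)/55 + C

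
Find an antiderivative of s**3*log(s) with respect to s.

Use integration by parts with u = log(s), dv = s**3 ds.
Then du = 1/s ds and v = s**4/4.

s**4*log(s)/4 - s**4/16 + C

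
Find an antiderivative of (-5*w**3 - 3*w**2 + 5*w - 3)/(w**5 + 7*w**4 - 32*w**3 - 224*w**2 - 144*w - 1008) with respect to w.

-387*log(w - 6)/2080 - 313*log(w + 6)/160 + 1530*log(w + 7)/689 - 83*log(w**2 + 4)/2120 - 163*atan(w/2)/4240 + C

Factor the denominator: (w - 6)*(w + 6)*(w + 7)*(w**2 + 4).
Partial-fraction decomposition: -(166*w + 163)/(2120*(w**2 + 4)) + 1530/(689*(w + 7)) - 313/(160*(w + 6)) - 387/(2080*(w - 6)).
Integrate each term; A/(w−a) gives A·log|w−a|; the (Bw+D)/(w²+p²) term gives a log and an atan.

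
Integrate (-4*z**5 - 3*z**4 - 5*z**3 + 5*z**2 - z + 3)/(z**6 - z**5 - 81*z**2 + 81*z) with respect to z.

Factor the denominator: z*(z - 3)*(z - 1)*(z + 3)*(z**2 + 9).
Partial-fraction decomposition: -(149*z + 339)/(108*(z**2 + 9)) - 305/(432*(z + 3)) + 1/(16*(z - 1)) - 145/(72*(z - 3)) + 1/(27*z).
Integrate each term; A/(z−a) gives A·log|z−a|; the (Bz+D)/(z²+p²) term gives a log and an atan.

log(z)/27 - 145*log(z - 3)/72 + log(z - 1)/16 - 305*log(z + 3)/432 - 149*log(z**2 + 9)/216 - 113*atan(z/3)/108 + C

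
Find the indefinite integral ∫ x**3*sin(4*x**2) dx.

Let u = x², du = 2x dx; rewrite as (1/2)∫ u^1·sin(4u) du.
Now integrate by parts 1 time.

-x**2*cos(4*x**2)/8 + sin(4*x**2)/32 + C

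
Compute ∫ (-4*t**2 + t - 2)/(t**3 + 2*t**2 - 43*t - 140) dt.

-191*log(t - 7)/132 + 70*log(t + 4)/11 - 107*log(t + 5)/12 + C

Factor the denominator: (t - 7)*(t + 4)*(t + 5).
Partial-fraction decomposition: -107/(12*(t + 5)) + 70/(11*(t + 4)) - 191/(132*(t - 7)).
Integrate each term: A/(t−a) contributes A·log|t−a|.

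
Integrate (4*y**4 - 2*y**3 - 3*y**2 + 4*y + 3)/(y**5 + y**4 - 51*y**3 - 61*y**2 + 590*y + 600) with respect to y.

Factor the denominator: (y - 6)*(y - 4)*(y + 1)*(y + 5)**2.
Partial-fraction decomposition: 60359/(26136*(y + 5)) - 443/(66*(y + 5)**2) + 1/(280*(y + 1)) - 289/(270*(y - 4)) + 4671/(1694*(y - 6)).
Integrate each term; A/(y−a) gives A·log|y−a|; A/(y−a)² gives −A/(y−a).

4671*log(y - 6)/1694 - 289*log(y - 4)/270 + log(y + 1)/280 + 60359*log(y + 5)/26136 + 443/(66*y + 330) + C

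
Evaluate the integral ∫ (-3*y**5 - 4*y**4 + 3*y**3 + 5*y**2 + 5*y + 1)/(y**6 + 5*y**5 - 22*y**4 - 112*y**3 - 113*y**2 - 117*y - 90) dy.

Factor the denominator: (y - 5)*(y + 1)*(y + 3)*(y + 6)*(y**2 + 1).
Partial-fraction decomposition: -(7*y - 5)/(148*(y**2 + 1)) - 17647/(6105*(y + 6)) + 71/(96*(y + 3)) + 1/(40*(y + 1)) - 291/(352*(y - 5)).
Integrate each term; A/(y−a) gives A·log|y−a|; the (By+D)/(y²+p²) term gives a log and an atan.

-291*log(y - 5)/352 + log(y + 1)/40 + 71*log(y + 3)/96 - 17647*log(y + 6)/6105 - 7*log(y**2 + 1)/296 + 5*atan(y)/148 + C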